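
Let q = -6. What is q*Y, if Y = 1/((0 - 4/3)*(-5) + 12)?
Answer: -9/28 ≈ -0.32143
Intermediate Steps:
Y = 3/56 (Y = 1/((0 - 4*⅓)*(-5) + 12) = 1/((0 - 4/3)*(-5) + 12) = 1/(-4/3*(-5) + 12) = 1/(20/3 + 12) = 1/(56/3) = 3/56 ≈ 0.053571)
q*Y = -6*3/56 = -9/28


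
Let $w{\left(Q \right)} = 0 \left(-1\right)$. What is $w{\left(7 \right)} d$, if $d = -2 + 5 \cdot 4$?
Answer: $0$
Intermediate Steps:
$w{\left(Q \right)} = 0$
$d = 18$ ($d = -2 + 20 = 18$)
$w{\left(7 \right)} d = 0 \cdot 18 = 0$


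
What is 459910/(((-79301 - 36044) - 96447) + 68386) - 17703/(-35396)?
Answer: -6870128971/2537999388 ≈ -2.7069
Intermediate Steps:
459910/(((-79301 - 36044) - 96447) + 68386) - 17703/(-35396) = 459910/((-115345 - 96447) + 68386) - 17703*(-1/35396) = 459910/(-211792 + 68386) + 17703/35396 = 459910/(-143406) + 17703/35396 = 459910*(-1/143406) + 17703/35396 = -229955/71703 + 17703/35396 = -6870128971/2537999388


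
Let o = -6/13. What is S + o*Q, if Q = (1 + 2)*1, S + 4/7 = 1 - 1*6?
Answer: -633/91 ≈ -6.9560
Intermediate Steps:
o = -6/13 (o = -6*1/13 = -6/13 ≈ -0.46154)
S = -39/7 (S = -4/7 + (1 - 1*6) = -4/7 + (1 - 6) = -4/7 - 5 = -39/7 ≈ -5.5714)
Q = 3 (Q = 3*1 = 3)
S + o*Q = -39/7 - 6/13*3 = -39/7 - 18/13 = -633/91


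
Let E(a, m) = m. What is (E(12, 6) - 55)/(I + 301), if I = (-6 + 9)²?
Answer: -49/310 ≈ -0.15806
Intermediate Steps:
I = 9 (I = 3² = 9)
(E(12, 6) - 55)/(I + 301) = (6 - 55)/(9 + 301) = -49/310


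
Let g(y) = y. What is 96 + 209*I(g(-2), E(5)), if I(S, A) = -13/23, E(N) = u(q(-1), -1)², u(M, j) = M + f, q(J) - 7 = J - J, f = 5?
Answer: -509/23 ≈ -22.130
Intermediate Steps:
q(J) = 7 (q(J) = 7 + (J - J) = 7 + 0 = 7)
u(M, j) = 5 + M (u(M, j) = M + 5 = 5 + M)
E(N) = 144 (E(N) = (5 + 7)² = 12² = 144)
I(S, A) = -13/23 (I(S, A) = -13*1/23 = -13/23)
96 + 209*I(g(-2), E(5)) = 96 + 209*(-13/23) = 96 - 2717/23 = -509/23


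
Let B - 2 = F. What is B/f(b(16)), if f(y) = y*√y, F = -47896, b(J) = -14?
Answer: -3421*I*√14/14 ≈ -914.3*I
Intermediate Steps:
f(y) = y^(3/2)
B = -47894 (B = 2 - 47896 = -47894)
B/f(b(16)) = -47894*I*√14/196 = -3421*I*√14/14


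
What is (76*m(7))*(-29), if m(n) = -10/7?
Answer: 22040/7 ≈ 3148.6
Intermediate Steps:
m(n) = -10/7 (m(n) = -10*⅐ = -10/7)
(76*m(7))*(-29) = (76*(-10/7))*(-29) = -760/7*(-29) = 22040/7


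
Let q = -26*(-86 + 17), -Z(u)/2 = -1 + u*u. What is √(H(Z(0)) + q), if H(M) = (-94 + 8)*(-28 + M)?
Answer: √4030 ≈ 63.482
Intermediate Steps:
Z(u) = 2 - 2*u² (Z(u) = -2*(-1 + u*u) = -2*(-1 + u²) = 2 - 2*u²)
H(M) = 2408 - 86*M (H(M) = -86*(-28 + M) = 2408 - 86*M)
q = 1794 (q = -26*(-69) = 1794)
√(H(Z(0)) + q) = √((2408 - 86*(2 - 2*0²)) + 1794) = √((2408 - 86*(2 - 2*0)) + 1794) = √((2408 - 86*(2 + 0)) + 1794) = √((2408 - 86*2) + 1794) = √((2408 - 172) + 1794) = √(2236 + 1794) = √4030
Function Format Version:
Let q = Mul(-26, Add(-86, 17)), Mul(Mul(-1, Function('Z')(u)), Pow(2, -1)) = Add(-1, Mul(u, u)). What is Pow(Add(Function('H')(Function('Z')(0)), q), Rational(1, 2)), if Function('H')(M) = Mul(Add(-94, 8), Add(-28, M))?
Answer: Pow(4030, Rational(1, 2)) ≈ 63.482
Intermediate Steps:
Function('Z')(u) = Add(2, Mul(-2, Pow(u, 2))) (Function('Z')(u) = Mul(-2, Add(-1, Mul(u, u))) = Mul(-2, Add(-1, Pow(u, 2))) = Add(2, Mul(-2, Pow(u, 2))))
Function('H')(M) = Add(2408, Mul(-86, M)) (Function('H')(M) = Mul(-86, Add(-28, M)) = Add(2408, Mul(-86, M)))
q = 1794 (q = Mul(-26, -69) = 1794)
Pow(Add(Function('H')(Function('Z')(0)), q), Rational(1, 2)) = Pow(Add(Add(2408, Mul(-86, Add(2, Mul(-2, Pow(0, 2))))), 1794), Rational(1, 2)) = Pow(Add(Add(2408, Mul(-86, Add(2, Mul(-2, 0)))), 1794), Rational(1, 2)) = Pow(Add(Add(2408, Mul(-86, Add(2, 0))), 1794), Rational(1, 2)) = Pow(Add(Add(2408, Mul(-86, 2)), 1794), Rational(1, 2)) = Pow(Add(Add(2408, -172), 1794), Rational(1, 2)) = Pow(Add(2236, 1794), Rational(1, 2)) = Pow(4030, Rational(1, 2))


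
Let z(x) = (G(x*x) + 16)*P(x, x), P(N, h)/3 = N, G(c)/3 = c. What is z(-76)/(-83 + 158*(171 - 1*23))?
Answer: -1318144/7767 ≈ -169.71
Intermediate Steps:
G(c) = 3*c
P(N, h) = 3*N
z(x) = 3*x*(16 + 3*x²) (z(x) = (3*(x*x) + 16)*(3*x) = (3*x² + 16)*(3*x) = (16 + 3*x²)*(3*x) = 3*x*(16 + 3*x²))
z(-76)/(-83 + 158*(171 - 1*23)) = (9*(-76)³ + 48*(-76))/(-83 + 158*(171 - 1*23)) = (9*(-438976) - 3648)/(-83 + 158*(171 - 23)) = (-3950784 - 3648)/(-83 + 158*148) = -3954432/(-83 + 23384) = -3954432/23301 = -3954432*1/23301 = -1318144/7767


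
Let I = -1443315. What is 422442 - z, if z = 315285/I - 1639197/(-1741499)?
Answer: 70787967445804262/167568775279 ≈ 4.2244e+5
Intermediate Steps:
z = 121120607056/167568775279 (z = 315285/(-1443315) - 1639197/(-1741499) = 315285*(-1/1443315) - 1639197*(-1/1741499) = -21019/96221 + 1639197/1741499 = 121120607056/167568775279 ≈ 0.72281)
422442 - z = 422442 - 1*121120607056/167568775279 = 422442 - 121120607056/167568775279 = 70787967445804262/167568775279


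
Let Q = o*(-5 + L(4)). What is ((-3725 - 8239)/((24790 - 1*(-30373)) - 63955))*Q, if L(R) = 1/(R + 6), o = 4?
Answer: -20937/785 ≈ -26.671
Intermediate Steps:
L(R) = 1/(6 + R)
Q = -98/5 (Q = 4*(-5 + 1/(6 + 4)) = 4*(-5 + 1/10) = 4*(-49/10) = -98/5 ≈ -19.600)
((-3725 - 8239)/((24790 - 1*(-30373)) - 63955))*Q = ((-3725 - 8239)/((24790 - 1*(-30373)) - 63955))*(-98/5) = -11964/((24790 + 30373) - 63955)*(-98/5) = -11964/(55163 - 63955)*(-98/5) = -11964/(-8792)*(-98/5) = -11964*(-1/8792)*(-98/5) = (2991/2198)*(-98/5) = -20937/785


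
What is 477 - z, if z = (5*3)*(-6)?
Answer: 567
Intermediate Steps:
z = -90 (z = 15*(-6) = -90)
477 - z = 477 - 1*(-90) = 477 + 90 = 567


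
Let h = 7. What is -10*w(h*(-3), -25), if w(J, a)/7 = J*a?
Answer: -36750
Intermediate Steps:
w(J, a) = 7*J*a (w(J, a) = 7*(J*a) = 7*J*a)
-10*w(h*(-3), -25) = -70*7*(-3)*(-25) = -70*(-21)*(-25) = -10*3675 = -36750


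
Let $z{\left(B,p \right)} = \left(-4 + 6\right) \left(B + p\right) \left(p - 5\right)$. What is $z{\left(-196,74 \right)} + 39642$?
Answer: $22806$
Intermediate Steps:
$z{\left(B,p \right)} = 2 \left(-5 + p\right) \left(B + p\right)$ ($z{\left(B,p \right)} = 2 \left(B + p\right) \left(-5 + p\right) = 2 \left(-5 + p\right) \left(B + p\right)$)
$z{\left(-196,74 \right)} + 39642 = \left(\left(-10\right) \left(-196\right) - 740 + 2 \cdot 74^{2} + 2 \left(-196\right) 74\right) + 39642 = \left(1960 - 740 + 2 \cdot 5476 - 29008\right) + 39642 = \left(1960 - 740 + 10952 - 29008\right) + 39642 = -16836 + 39642 = 22806$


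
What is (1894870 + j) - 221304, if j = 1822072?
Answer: 3495638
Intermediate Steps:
(1894870 + j) - 221304 = (1894870 + 1822072) - 221304 = 3716942 - 221304 = 3495638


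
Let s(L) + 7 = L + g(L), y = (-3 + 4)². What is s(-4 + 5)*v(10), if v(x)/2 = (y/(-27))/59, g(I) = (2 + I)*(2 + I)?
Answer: -2/531 ≈ -0.0037665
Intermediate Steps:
y = 1 (y = 1² = 1)
g(I) = (2 + I)²
v(x) = -2/1593 (v(x) = 2*((1/(-27))/59) = 2*((1*(-1/27))*(1/59)) = 2*(-1/27*1/59) = 2*(-1/1593) = -2/1593)
s(L) = -7 + L + (2 + L)² (s(L) = -7 + (L + (2 + L)²) = -7 + L + (2 + L)²)
s(-4 + 5)*v(10) = (-7 + (-4 + 5) + (2 + (-4 + 5))²)*(-2/1593) = (-7 + 1 + (2 + 1)²)*(-2/1593) = (-7 + 1 + 3²)*(-2/1593) = (-7 + 1 + 9)*(-2/1593) = 3*(-2/1593) = -2/531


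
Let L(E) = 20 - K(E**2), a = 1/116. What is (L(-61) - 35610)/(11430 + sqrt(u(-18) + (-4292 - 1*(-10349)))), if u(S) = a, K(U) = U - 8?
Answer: -52111061640/15154105787 + 78606*sqrt(20375777)/15154105787 ≈ -3.4153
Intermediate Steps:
K(U) = -8 + U
a = 1/116 ≈ 0.0086207
u(S) = 1/116
L(E) = 28 - E**2 (L(E) = 20 - (-8 + E**2) = 20 + (8 - E**2) = 28 - E**2)
(L(-61) - 35610)/(11430 + sqrt(u(-18) + (-4292 - 1*(-10349)))) = ((28 - 1*(-61)**2) - 35610)/(11430 + sqrt(1/116 + (-4292 - 1*(-10349)))) = ((28 - 1*3721) - 35610)/(11430 + sqrt(1/116 + (-4292 + 10349))) = ((28 - 3721) - 35610)/(11430 + sqrt(1/116 + 6057)) = (-3693 - 35610)/(11430 + sqrt(702613/116)) = -39303/(11430 + sqrt(20375777)/58)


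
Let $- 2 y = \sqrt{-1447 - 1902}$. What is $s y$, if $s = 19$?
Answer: $- \frac{19 i \sqrt{3349}}{2} \approx - 549.77 i$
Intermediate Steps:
$y = - \frac{i \sqrt{3349}}{2}$ ($y = - \frac{\sqrt{-1447 - 1902}}{2} = - \frac{\sqrt{-3349}}{2} = - \frac{i \sqrt{3349}}{2} \approx - 28.935 i$)
$s y = 19 \left(- \frac{i \sqrt{3349}}{2}\right) = - \frac{19 i \sqrt{3349}}{2}$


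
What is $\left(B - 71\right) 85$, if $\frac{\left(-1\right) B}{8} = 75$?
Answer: $-57035$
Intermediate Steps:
$B = -600$ ($B = \left(-8\right) 75 = -600$)
$\left(B - 71\right) 85 = \left(-600 - 71\right) 85 = \left(-671\right) 85 = -57035$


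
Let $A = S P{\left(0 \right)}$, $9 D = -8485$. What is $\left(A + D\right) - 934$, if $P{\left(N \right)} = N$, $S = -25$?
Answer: $- \frac{16891}{9} \approx -1876.8$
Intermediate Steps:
$D = - \frac{8485}{9}$ ($D = \frac{1}{9} \left(-8485\right) = - \frac{8485}{9} \approx -942.78$)
$A = 0$ ($A = \left(-25\right) 0 = 0$)
$\left(A + D\right) - 934 = \left(0 - \frac{8485}{9}\right) - 934 = - \frac{8485}{9} - 934 = - \frac{16891}{9}$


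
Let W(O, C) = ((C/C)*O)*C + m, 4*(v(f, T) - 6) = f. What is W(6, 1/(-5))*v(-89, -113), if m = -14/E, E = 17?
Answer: 559/17 ≈ 32.882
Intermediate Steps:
v(f, T) = 6 + f/4
m = -14/17 ≈ -0.82353
W(O, C) = -14/17 + C*O (W(O, C) = ((C/C)*O)*C - 14/17 = (1*O)*C - 14/17 = O*C - 14/17 = C*O - 14/17 = -14/17 + C*O)
W(6, 1/(-5))*v(-89, -113) = (-14/17 + 6/(-5))*(6 + (¼)*(-89)) = (-14/17 - ⅕*6)*(6 - 89/4) = (-14/17 - 6/5)*(-65/4) = -172/85*(-65/4) = 559/17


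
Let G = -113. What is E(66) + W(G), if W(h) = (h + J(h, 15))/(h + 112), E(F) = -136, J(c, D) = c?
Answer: 90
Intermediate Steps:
W(h) = 2*h/(112 + h) (W(h) = (h + h)/(h + 112) = (2*h)/(112 + h) = 2*h/(112 + h))
E(66) + W(G) = -136 + 2*(-113)/(112 - 113) = -136 + 2*(-113)/(-1) = -136 + 2*(-113)*(-1) = -136 + 226 = 90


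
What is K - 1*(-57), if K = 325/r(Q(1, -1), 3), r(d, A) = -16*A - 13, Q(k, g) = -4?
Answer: 3152/61 ≈ 51.672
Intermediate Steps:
r(d, A) = -13 - 16*A
K = -325/61 (K = 325/(-13 - 16*3) = 325/(-13 - 48) = 325/(-61) = 325*(-1/61) = -325/61 ≈ -5.3279)
K - 1*(-57) = -325/61 - 1*(-57) = -325/61 + 57 = 3152/61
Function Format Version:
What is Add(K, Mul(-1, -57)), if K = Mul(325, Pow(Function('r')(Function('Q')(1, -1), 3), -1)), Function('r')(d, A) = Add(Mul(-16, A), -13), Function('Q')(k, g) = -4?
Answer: Rational(3152, 61) ≈ 51.672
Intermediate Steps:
Function('r')(d, A) = Add(-13, Mul(-16, A))
K = Rational(-325, 61) (K = Mul(325, Pow(Add(-13, Mul(-16, 3)), -1)) = Mul(325, Pow(Add(-13, -48), -1)) = Mul(325, Pow(-61, -1)) = Mul(325, Rational(-1, 61)) = Rational(-325, 61) ≈ -5.3279)
Add(K, Mul(-1, -57)) = Add(Rational(-325, 61), Mul(-1, -57)) = Add(Rational(-325, 61), 57) = Rational(3152, 61)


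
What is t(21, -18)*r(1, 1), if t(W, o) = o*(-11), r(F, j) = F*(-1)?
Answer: -198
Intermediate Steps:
r(F, j) = -F
t(W, o) = -11*o
t(21, -18)*r(1, 1) = (-11*(-18))*(-1*1) = 198*(-1) = -198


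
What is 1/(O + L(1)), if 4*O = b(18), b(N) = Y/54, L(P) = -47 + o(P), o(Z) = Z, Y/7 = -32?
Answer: -27/1270 ≈ -0.021260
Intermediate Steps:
Y = -224 (Y = 7*(-32) = -224)
L(P) = -47 + P
b(N) = -112/27 (b(N) = -224/54 = -224*1/54 = -112/27)
O = -28/27 (O = (1/4)*(-112/27) = -28/27 ≈ -1.0370)
1/(O + L(1)) = 1/(-28/27 + (-47 + 1)) = 1/(-28/27 - 46) = 1/(-1270/27) = -27/1270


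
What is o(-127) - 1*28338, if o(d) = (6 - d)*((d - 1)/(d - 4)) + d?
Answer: -3711891/131 ≈ -28335.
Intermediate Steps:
o(d) = d + (-1 + d)*(6 - d)/(-4 + d) (o(d) = (6 - d)*((-1 + d)/(-4 + d)) + d = (-1 + d)*(6 - d)/(-4 + d) + d = d + (-1 + d)*(6 - d)/(-4 + d))
o(-127) - 1*28338 = 3*(-2 - 127)/(-4 - 127) - 1*28338 = 3*(-129)/(-131) - 28338 = 3*(-1/131)*(-129) - 28338 = 387/131 - 28338 = -3711891/131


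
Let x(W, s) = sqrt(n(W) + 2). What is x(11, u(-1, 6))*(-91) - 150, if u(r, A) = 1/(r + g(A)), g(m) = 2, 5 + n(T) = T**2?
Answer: -150 - 91*sqrt(118) ≈ -1138.5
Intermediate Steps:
n(T) = -5 + T**2
u(r, A) = 1/(2 + r) (u(r, A) = 1/(r + 2) = 1/(2 + r))
x(W, s) = sqrt(-3 + W**2) (x(W, s) = sqrt((-5 + W**2) + 2) = sqrt(-3 + W**2))
x(11, u(-1, 6))*(-91) - 150 = sqrt(-3 + 11**2)*(-91) - 150 = sqrt(-3 + 121)*(-91) - 150 = sqrt(118)*(-91) - 150 = -91*sqrt(118) - 150 = -150 - 91*sqrt(118)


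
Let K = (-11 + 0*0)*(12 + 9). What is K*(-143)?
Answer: 33033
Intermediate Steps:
K = -231 (K = (-11 + 0)*21 = -11*21 = -231)
K*(-143) = -231*(-143) = 33033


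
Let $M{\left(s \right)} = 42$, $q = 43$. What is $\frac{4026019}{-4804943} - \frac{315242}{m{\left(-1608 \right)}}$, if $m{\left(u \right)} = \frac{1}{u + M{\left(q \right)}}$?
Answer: $\frac{2372051267302577}{4804943} \approx 4.9367 \cdot 10^{8}$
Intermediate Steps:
$m{\left(u \right)} = \frac{1}{42 + u}$ ($m{\left(u \right)} = \frac{1}{u + 42} = \frac{1}{42 + u}$)
$\frac{4026019}{-4804943} - \frac{315242}{m{\left(-1608 \right)}} = \frac{4026019}{-4804943} - \frac{315242}{\frac{1}{42 - 1608}} = 4026019 \left(- \frac{1}{4804943}\right) - \frac{315242}{\frac{1}{-1566}} = - \frac{4026019}{4804943} - \frac{315242}{- \frac{1}{1566}} = - \frac{4026019}{4804943} - -493668972 = - \frac{4026019}{4804943} + 493668972 = \frac{2372051267302577}{4804943}$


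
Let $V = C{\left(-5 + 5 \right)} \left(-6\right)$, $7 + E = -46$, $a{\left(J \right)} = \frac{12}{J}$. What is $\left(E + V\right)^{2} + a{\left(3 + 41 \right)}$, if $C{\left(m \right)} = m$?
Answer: $\frac{30902}{11} \approx 2809.3$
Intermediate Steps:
$E = -53$ ($E = -7 - 46 = -53$)
$V = 0$ ($V = \left(-5 + 5\right) \left(-6\right) = 0 \left(-6\right) = 0$)
$\left(E + V\right)^{2} + a{\left(3 + 41 \right)} = \left(-53 + 0\right)^{2} + \frac{12}{3 + 41} = \left(-53\right)^{2} + \frac{12}{44} = 2809 + 12 \cdot \frac{1}{44} = 2809 + \frac{3}{11} = \frac{30902}{11}$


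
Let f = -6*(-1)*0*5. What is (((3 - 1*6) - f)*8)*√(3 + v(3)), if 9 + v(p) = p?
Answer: -24*I*√3 ≈ -41.569*I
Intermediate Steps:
v(p) = -9 + p
f = 0 (f = -(-6)*0*5 = -1*0*5 = 0*5 = 0)
(((3 - 1*6) - f)*8)*√(3 + v(3)) = (((3 - 1*6) - 1*0)*8)*√(3 + (-9 + 3)) = (((3 - 6) + 0)*8)*√(3 - 6) = ((-3 + 0)*8)*√(-3) = (-3*8)*(I*√3) = -24*I*√3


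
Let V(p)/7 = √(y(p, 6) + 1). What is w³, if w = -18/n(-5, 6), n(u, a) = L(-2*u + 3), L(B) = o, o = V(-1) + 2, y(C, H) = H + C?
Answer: 1291788/3048625 - 1561518*√6/3048625 ≈ -0.83091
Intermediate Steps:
y(C, H) = C + H
V(p) = 7*√(7 + p) (V(p) = 7*√((p + 6) + 1) = 7*√((6 + p) + 1) = 7*√(7 + p))
o = 2 + 7*√6 (o = 7*√(7 - 1) + 2 = 7*√6 + 2 = 2 + 7*√6 ≈ 19.146)
L(B) = 2 + 7*√6
n(u, a) = 2 + 7*√6
w = -18/(2 + 7*√6) ≈ -0.94012
w³ = (18/145 - 63*√6/145)³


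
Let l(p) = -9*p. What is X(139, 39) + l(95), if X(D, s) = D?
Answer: -716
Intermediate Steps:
X(139, 39) + l(95) = 139 - 9*95 = 139 - 855 = -716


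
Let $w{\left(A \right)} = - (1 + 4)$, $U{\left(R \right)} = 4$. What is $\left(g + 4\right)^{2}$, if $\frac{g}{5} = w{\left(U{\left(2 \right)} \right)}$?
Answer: $441$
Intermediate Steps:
$w{\left(A \right)} = -5$ ($w{\left(A \right)} = \left(-1\right) 5 = -5$)
$g = -25$ ($g = 5 \left(-5\right) = -25$)
$\left(g + 4\right)^{2} = \left(-25 + 4\right)^{2} = \left(-21\right)^{2} = 441$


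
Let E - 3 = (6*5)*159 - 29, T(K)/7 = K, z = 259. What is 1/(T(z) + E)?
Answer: 1/6557 ≈ 0.00015251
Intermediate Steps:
T(K) = 7*K
E = 4744 (E = 3 + ((6*5)*159 - 29) = 3 + (30*159 - 29) = 3 + (4770 - 29) = 3 + 4741 = 4744)
1/(T(z) + E) = 1/(7*259 + 4744) = 1/(1813 + 4744) = 1/6557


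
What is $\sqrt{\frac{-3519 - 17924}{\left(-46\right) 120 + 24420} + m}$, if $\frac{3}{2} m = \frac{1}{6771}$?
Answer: $\frac{i \sqrt{2293666479447}}{1421910} \approx 1.0651 i$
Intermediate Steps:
$m = \frac{2}{20313}$ ($m = \frac{2}{3 \cdot 6771} = \frac{2}{3} \cdot \frac{1}{6771} = \frac{2}{20313} \approx 9.8459 \cdot 10^{-5}$)
$\sqrt{\frac{-3519 - 17924}{\left(-46\right) 120 + 24420} + m} = \sqrt{\frac{-3519 - 17924}{\left(-46\right) 120 + 24420} + \frac{2}{20313}} = \sqrt{- \frac{21443}{-5520 + 24420} + \frac{2}{20313}} = \sqrt{- \frac{21443}{18900} + \frac{2}{20313}} = \sqrt{- \frac{48392651}{42657300}} = \frac{i \sqrt{2293666479447}}{1421910}$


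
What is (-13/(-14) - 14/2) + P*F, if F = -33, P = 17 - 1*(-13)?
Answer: -13945/14 ≈ -996.07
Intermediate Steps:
P = 30 (P = 17 + 13 = 30)
(-13/(-14) - 14/2) + P*F = (-13/(-14) - 14/2) + 30*(-33) = (-13*(-1/14) - 14*1/2) - 990 = (13/14 - 7) - 990 = -85/14 - 990 = -13945/14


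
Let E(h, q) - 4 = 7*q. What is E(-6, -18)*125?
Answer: -15250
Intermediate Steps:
E(h, q) = 4 + 7*q
E(-6, -18)*125 = (4 + 7*(-18))*125 = (4 - 126)*125 = -122*125 = -15250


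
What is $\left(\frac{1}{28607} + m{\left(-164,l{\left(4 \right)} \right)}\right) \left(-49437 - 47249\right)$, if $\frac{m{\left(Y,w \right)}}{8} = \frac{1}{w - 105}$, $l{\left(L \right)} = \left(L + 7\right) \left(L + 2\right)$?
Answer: $\frac{22123400462}{1115673} \approx 19830.0$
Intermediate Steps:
$l{\left(L \right)} = \left(2 + L\right) \left(7 + L\right)$ ($l{\left(L \right)} = \left(7 + L\right) \left(2 + L\right) = \left(2 + L\right) \left(7 + L\right)$)
$m{\left(Y,w \right)} = \frac{8}{-105 + w}$ ($m{\left(Y,w \right)} = \frac{8}{w - 105} = \frac{8}{-105 + w}$)
$\left(\frac{1}{28607} + m{\left(-164,l{\left(4 \right)} \right)}\right) \left(-49437 - 47249\right) = \left(\frac{1}{28607} + \frac{8}{-105 + \left(14 + 4^{2} + 9 \cdot 4\right)}\right) \left(-49437 - 47249\right) = \left(\frac{1}{28607} + \frac{8}{-105 + \left(14 + 16 + 36\right)}\right) \left(-96686\right) = \left(\frac{1}{28607} + \frac{8}{-105 + 66}\right) \left(-96686\right) = \left(\frac{1}{28607} + \frac{8}{-39}\right) \left(-96686\right) = \left(\frac{1}{28607} + 8 \left(- \frac{1}{39}\right)\right) \left(-96686\right) = \left(\frac{1}{28607} - \frac{8}{39}\right) \left(-96686\right) = \left(- \frac{228817}{1115673}\right) \left(-96686\right) = \frac{22123400462}{1115673}$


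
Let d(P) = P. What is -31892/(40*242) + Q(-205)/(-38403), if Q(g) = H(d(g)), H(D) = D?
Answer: -305691019/92935260 ≈ -3.2893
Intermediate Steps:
Q(g) = g
-31892/(40*242) + Q(-205)/(-38403) = -31892/(40*242) - 205/(-38403) = -31892/9680 - 205*(-1/38403) = -31892*1/9680 + 205/38403 = -7973/2420 + 205/38403 = -305691019/92935260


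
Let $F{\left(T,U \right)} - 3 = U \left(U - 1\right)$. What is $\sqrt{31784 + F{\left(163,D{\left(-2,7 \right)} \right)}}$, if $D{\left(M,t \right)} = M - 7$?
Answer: $\sqrt{31877} \approx 178.54$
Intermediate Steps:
$D{\left(M,t \right)} = -7 + M$
$F{\left(T,U \right)} = 3 + U \left(-1 + U\right)$ ($F{\left(T,U \right)} = 3 + U \left(U - 1\right) = 3 + U \left(-1 + U\right)$)
$\sqrt{31784 + F{\left(163,D{\left(-2,7 \right)} \right)}} = \sqrt{31784 + \left(3 + \left(-7 - 2\right)^{2} - \left(-7 - 2\right)\right)} = \sqrt{31784 + \left(3 + \left(-9\right)^{2} - -9\right)} = \sqrt{31784 + \left(3 + 81 + 9\right)} = \sqrt{31784 + 93} = \sqrt{31877}$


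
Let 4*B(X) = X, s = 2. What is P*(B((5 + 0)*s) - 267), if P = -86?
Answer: 22747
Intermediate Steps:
B(X) = X/4
P*(B((5 + 0)*s) - 267) = -86*(((5 + 0)*2)/4 - 267) = -86*((5*2)/4 - 267) = -86*((¼)*10 - 267) = -86*(5/2 - 267) = -86*(-529/2) = 22747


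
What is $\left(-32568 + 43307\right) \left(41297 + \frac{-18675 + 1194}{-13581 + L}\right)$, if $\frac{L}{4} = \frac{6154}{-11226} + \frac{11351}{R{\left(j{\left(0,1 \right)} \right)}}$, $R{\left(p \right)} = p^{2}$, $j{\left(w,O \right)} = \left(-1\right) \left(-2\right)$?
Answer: $\frac{5557653082915301}{12529298} \approx 4.4357 \cdot 10^{8}$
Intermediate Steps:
$j{\left(w,O \right)} = 2$
$L = \frac{63700855}{5613}$ ($L = 4 \left(\frac{6154}{-11226} + \frac{11351}{2^{2}}\right) = 4 \left(6154 \left(- \frac{1}{11226}\right) + \frac{11351}{4}\right) = 4 \left(- \frac{3077}{5613} + 11351 \cdot \frac{1}{4}\right) = 4 \left(- \frac{3077}{5613} + \frac{11351}{4}\right) = 4 \cdot \frac{63700855}{22452} = \frac{63700855}{5613} \approx 11349.0$)
$\left(-32568 + 43307\right) \left(41297 + \frac{-18675 + 1194}{-13581 + L}\right) = \left(-32568 + 43307\right) \left(41297 + \frac{-18675 + 1194}{-13581 + \frac{63700855}{5613}}\right) = 10739 \left(41297 - \frac{17481}{- \frac{12529298}{5613}}\right) = 10739 \left(41297 - - \frac{98120853}{12529298}\right) = 10739 \left(41297 + \frac{98120853}{12529298}\right) = 10739 \cdot \frac{517520540359}{12529298} = \frac{5557653082915301}{12529298}$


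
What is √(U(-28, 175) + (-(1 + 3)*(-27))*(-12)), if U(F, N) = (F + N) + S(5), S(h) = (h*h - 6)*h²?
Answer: I*√674 ≈ 25.962*I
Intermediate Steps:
S(h) = h²*(-6 + h²) (S(h) = (h² - 6)*h² = (-6 + h²)*h² = h²*(-6 + h²))
U(F, N) = 475 + F + N (U(F, N) = (F + N) + 5²*(-6 + 5²) = (F + N) + 25*(-6 + 25) = (F + N) + 25*19 = (F + N) + 475 = 475 + F + N)
√(U(-28, 175) + (-(1 + 3)*(-27))*(-12)) = √((475 - 28 + 175) + (-(1 + 3)*(-27))*(-12)) = √(622 + (-1*4*(-27))*(-12)) = √(622 - 4*(-27)*(-12)) = √(622 + 108*(-12)) = √(622 - 1296) = √(-674) = I*√674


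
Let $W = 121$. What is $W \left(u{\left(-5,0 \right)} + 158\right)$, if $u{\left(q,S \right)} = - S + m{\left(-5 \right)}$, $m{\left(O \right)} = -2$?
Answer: $18876$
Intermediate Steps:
$u{\left(q,S \right)} = -2 - S$ ($u{\left(q,S \right)} = - S - 2 = -2 - S$)
$W \left(u{\left(-5,0 \right)} + 158\right) = 121 \left(\left(-2 - 0\right) + 158\right) = 121 \left(\left(-2 + 0\right) + 158\right) = 121 \left(-2 + 158\right) = 121 \cdot 156 = 18876$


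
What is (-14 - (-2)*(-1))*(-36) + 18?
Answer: 594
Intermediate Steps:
(-14 - (-2)*(-1))*(-36) + 18 = (-14 - 1*2)*(-36) + 18 = (-14 - 2)*(-36) + 18 = -16*(-36) + 18 = 576 + 18 = 594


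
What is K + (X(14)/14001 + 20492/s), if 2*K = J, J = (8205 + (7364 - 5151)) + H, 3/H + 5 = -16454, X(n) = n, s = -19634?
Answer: 23563440098162059/4524507240006 ≈ 5208.0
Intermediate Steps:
H = -3/16459 (H = 3/(-5 - 16454) = 3/(-16459) = 3*(-1/16459) = -3/16459 ≈ -0.00018227)
J = 171469859/16459 (J = (8205 + (7364 - 5151)) - 3/16459 = (8205 + 2213) - 3/16459 = 10418 - 3/16459 = 171469859/16459 ≈ 10418.)
K = 171469859/32918 (K = (1/2)*(171469859/16459) = 171469859/32918 ≈ 5209.0)
K + (X(14)/14001 + 20492/s) = 171469859/32918 + (14/14001 + 20492/(-19634)) = 171469859/32918 + (14*(1/14001) + 20492*(-1/19634)) = 171469859/32918 + (14/14001 - 10246/9817) = 171469859/32918 - 143316808/137447817 = 23563440098162059/4524507240006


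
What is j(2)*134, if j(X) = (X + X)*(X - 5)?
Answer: -1608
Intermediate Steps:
j(X) = 2*X*(-5 + X) (j(X) = (2*X)*(-5 + X) = 2*X*(-5 + X))
j(2)*134 = (2*2*(-5 + 2))*134 = (2*2*(-3))*134 = -12*134 = -1608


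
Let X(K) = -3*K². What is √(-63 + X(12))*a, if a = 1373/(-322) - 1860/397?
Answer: -3432003*I*√55/127834 ≈ -199.11*I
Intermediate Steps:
a = -1144001/127834 (a = 1373*(-1/322) - 1860*1/397 = -1373/322 - 1860/397 = -1144001/127834 ≈ -8.9491)
√(-63 + X(12))*a = √(-63 - 3*12²)*(-1144001/127834) = √(-63 - 3*144)*(-1144001/127834) = √(-63 - 432)*(-1144001/127834) = √(-495)*(-1144001/127834) = (3*I*√55)*(-1144001/127834) = -3432003*I*√55/127834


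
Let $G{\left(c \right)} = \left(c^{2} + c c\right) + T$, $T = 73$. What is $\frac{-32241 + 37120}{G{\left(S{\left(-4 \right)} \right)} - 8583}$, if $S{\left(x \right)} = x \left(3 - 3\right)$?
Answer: $- \frac{4879}{8510} \approx -0.57333$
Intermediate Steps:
$S{\left(x \right)} = 0$ ($S{\left(x \right)} = x 0 = 0$)
$G{\left(c \right)} = 73 + 2 c^{2}$ ($G{\left(c \right)} = \left(c^{2} + c c\right) + 73 = \left(c^{2} + c^{2}\right) + 73 = 2 c^{2} + 73 = 73 + 2 c^{2}$)
$\frac{-32241 + 37120}{G{\left(S{\left(-4 \right)} \right)} - 8583} = \frac{-32241 + 37120}{\left(73 + 2 \cdot 0^{2}\right) - 8583} = \frac{4879}{\left(73 + 2 \cdot 0\right) - 8583} = \frac{4879}{\left(73 + 0\right) - 8583} = \frac{4879}{73 - 8583} = \frac{4879}{-8510} = 4879 \left(- \frac{1}{8510}\right) = - \frac{4879}{8510}$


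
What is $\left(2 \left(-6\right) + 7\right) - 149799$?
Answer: $-149804$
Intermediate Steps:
$\left(2 \left(-6\right) + 7\right) - 149799 = \left(-12 + 7\right) - 149799 = -5 - 149799 = -149804$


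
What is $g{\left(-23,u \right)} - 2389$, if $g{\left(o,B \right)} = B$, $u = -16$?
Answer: $-2405$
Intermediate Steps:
$g{\left(-23,u \right)} - 2389 = -16 - 2389 = -2405$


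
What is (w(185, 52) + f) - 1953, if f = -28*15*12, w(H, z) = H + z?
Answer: -6756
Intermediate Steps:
f = -5040 (f = -420*12 = -5040)
(w(185, 52) + f) - 1953 = ((185 + 52) - 5040) - 1953 = (237 - 5040) - 1953 = -4803 - 1953 = -6756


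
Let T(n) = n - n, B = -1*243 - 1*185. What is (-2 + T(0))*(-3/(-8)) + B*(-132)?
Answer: 225981/4 ≈ 56495.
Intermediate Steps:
B = -428 (B = -243 - 185 = -428)
T(n) = 0
(-2 + T(0))*(-3/(-8)) + B*(-132) = (-2 + 0)*(-3/(-8)) - 428*(-132) = -(-6)*(-1)/8 + 56496 = -2*3/8 + 56496 = -¾ + 56496 = 225981/4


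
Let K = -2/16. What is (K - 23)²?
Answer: 34225/64 ≈ 534.77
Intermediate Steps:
K = -⅛ (K = (1/16)*(-2) = -⅛ ≈ -0.12500)
(K - 23)² = (-⅛ - 23)² = (-185/8)² = 34225/64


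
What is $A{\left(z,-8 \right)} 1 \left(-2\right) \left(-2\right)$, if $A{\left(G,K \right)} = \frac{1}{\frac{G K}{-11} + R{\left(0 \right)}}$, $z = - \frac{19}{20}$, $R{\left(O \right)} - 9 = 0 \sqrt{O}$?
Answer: $\frac{220}{457} \approx 0.4814$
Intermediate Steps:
$R{\left(O \right)} = 9$ ($R{\left(O \right)} = 9 + 0 \sqrt{O} = 9 + 0 = 9$)
$z = - \frac{19}{20}$ ($z = \left(-19\right) \frac{1}{20} = - \frac{19}{20} \approx -0.95$)
$A{\left(G,K \right)} = \frac{1}{9 - \frac{G K}{11}}$ ($A{\left(G,K \right)} = \frac{1}{\frac{G K}{-11} + 9} = \frac{1}{G K \left(- \frac{1}{11}\right) + 9} = \frac{1}{- \frac{G K}{11} + 9} = \frac{1}{9 - \frac{G K}{11}}$)
$A{\left(z,-8 \right)} 1 \left(-2\right) \left(-2\right) = - \frac{11}{-99 - - \frac{38}{5}} \cdot 1 \left(-2\right) \left(-2\right) = - \frac{11}{-99 + \frac{38}{5}} \left(\left(-2\right) \left(-2\right)\right) = - \frac{11}{- \frac{457}{5}} \cdot 4 = \left(-11\right) \left(- \frac{5}{457}\right) 4 = \frac{55}{457} \cdot 4 = \frac{220}{457}$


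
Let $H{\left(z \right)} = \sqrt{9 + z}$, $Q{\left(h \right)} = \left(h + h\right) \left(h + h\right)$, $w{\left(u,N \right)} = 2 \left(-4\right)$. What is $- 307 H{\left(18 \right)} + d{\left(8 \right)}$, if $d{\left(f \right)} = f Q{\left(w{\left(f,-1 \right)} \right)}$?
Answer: $2048 - 921 \sqrt{3} \approx 452.78$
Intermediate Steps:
$w{\left(u,N \right)} = -8$
$Q{\left(h \right)} = 4 h^{2}$ ($Q{\left(h \right)} = 2 h 2 h = 4 h^{2}$)
$d{\left(f \right)} = 256 f$ ($d{\left(f \right)} = f 4 \left(-8\right)^{2} = f 4 \cdot 64 = f 256 = 256 f$)
$- 307 H{\left(18 \right)} + d{\left(8 \right)} = - 307 \sqrt{9 + 18} + 256 \cdot 8 = - 307 \sqrt{27} + 2048 = - 307 \cdot 3 \sqrt{3} + 2048 = - 921 \sqrt{3} + 2048 = 2048 - 921 \sqrt{3}$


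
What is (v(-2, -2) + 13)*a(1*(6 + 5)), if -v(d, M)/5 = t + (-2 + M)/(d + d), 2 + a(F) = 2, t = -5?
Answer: 0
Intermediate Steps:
a(F) = 0 (a(F) = -2 + 2 = 0)
v(d, M) = 25 - 5*(-2 + M)/(2*d) (v(d, M) = -5*(-5 + (-2 + M)/(d + d)) = -5*(-5 + (-2 + M)/((2*d))) = -5*(-5 + (-2 + M)*(1/(2*d))) = -5*(-5 + (-2 + M)/(2*d)) = 25 - 5*(-2 + M)/(2*d))
(v(-2, -2) + 13)*a(1*(6 + 5)) = ((5/2)*(2 - 1*(-2) + 10*(-2))/(-2) + 13)*0 = ((5/2)*(-½)*(2 + 2 - 20) + 13)*0 = ((5/2)*(-½)*(-16) + 13)*0 = (20 + 13)*0 = 33*0 = 0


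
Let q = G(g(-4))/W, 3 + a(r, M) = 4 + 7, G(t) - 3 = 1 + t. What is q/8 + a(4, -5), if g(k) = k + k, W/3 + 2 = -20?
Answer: 1057/132 ≈ 8.0076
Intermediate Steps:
W = -66 (W = -6 + 3*(-20) = -6 - 60 = -66)
g(k) = 2*k
G(t) = 4 + t (G(t) = 3 + (1 + t) = 4 + t)
a(r, M) = 8 (a(r, M) = -3 + (4 + 7) = -3 + 11 = 8)
q = 2/33 (q = (4 + 2*(-4))/(-66) = (4 - 8)*(-1/66) = -4*(-1/66) = 2/33 ≈ 0.060606)
q/8 + a(4, -5) = (2/33)/8 + 8 = (2/33)*(⅛) + 8 = 1/132 + 8 = 1057/132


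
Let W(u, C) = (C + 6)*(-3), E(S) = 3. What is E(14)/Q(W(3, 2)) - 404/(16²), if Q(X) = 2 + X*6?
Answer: -7267/4544 ≈ -1.5993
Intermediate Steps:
W(u, C) = -18 - 3*C (W(u, C) = (6 + C)*(-3) = -18 - 3*C)
Q(X) = 2 + 6*X
E(14)/Q(W(3, 2)) - 404/(16²) = 3/(2 + 6*(-18 - 3*2)) - 404/(16²) = 3/(2 + 6*(-18 - 6)) - 404/256 = 3/(2 + 6*(-24)) - 404*1/256 = 3/(2 - 144) - 101/64 = 3/(-142) - 101/64 = 3*(-1/142) - 101/64 = -3/142 - 101/64 = -7267/4544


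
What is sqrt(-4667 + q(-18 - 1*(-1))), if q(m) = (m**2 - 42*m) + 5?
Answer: I*sqrt(3659) ≈ 60.49*I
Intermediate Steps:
q(m) = 5 + m**2 - 42*m
sqrt(-4667 + q(-18 - 1*(-1))) = sqrt(-4667 + (5 + (-18 - 1*(-1))**2 - 42*(-18 - 1*(-1)))) = sqrt(-4667 + (5 + (-18 + 1)**2 - 42*(-18 + 1))) = sqrt(-4667 + (5 + (-17)**2 - 42*(-17))) = sqrt(-4667 + (5 + 289 + 714)) = sqrt(-4667 + 1008) = sqrt(-3659) = I*sqrt(3659)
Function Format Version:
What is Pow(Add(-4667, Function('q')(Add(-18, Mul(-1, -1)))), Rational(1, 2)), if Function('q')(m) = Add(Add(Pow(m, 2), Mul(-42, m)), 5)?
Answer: Mul(I, Pow(3659, Rational(1, 2))) ≈ Mul(60.490, I)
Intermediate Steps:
Function('q')(m) = Add(5, Pow(m, 2), Mul(-42, m))
Pow(Add(-4667, Function('q')(Add(-18, Mul(-1, -1)))), Rational(1, 2)) = Pow(Add(-4667, Add(5, Pow(Add(-18, Mul(-1, -1)), 2), Mul(-42, Add(-18, Mul(-1, -1))))), Rational(1, 2)) = Pow(Add(-4667, Add(5, Pow(Add(-18, 1), 2), Mul(-42, Add(-18, 1)))), Rational(1, 2)) = Pow(Add(-4667, Add(5, Pow(-17, 2), Mul(-42, -17))), Rational(1, 2)) = Pow(Add(-4667, Add(5, 289, 714)), Rational(1, 2)) = Pow(Add(-4667, 1008), Rational(1, 2)) = Pow(-3659, Rational(1, 2)) = Mul(I, Pow(3659, Rational(1, 2)))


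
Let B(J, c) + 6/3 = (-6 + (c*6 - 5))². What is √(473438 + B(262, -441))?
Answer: √7533085 ≈ 2744.6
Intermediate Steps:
B(J, c) = -2 + (-11 + 6*c)² (B(J, c) = -2 + (-6 + (c*6 - 5))² = -2 + (-6 + (6*c - 5))² = -2 + (-6 + (-5 + 6*c))² = -2 + (-11 + 6*c)²)
√(473438 + B(262, -441)) = √(473438 + (-2 + (-11 + 6*(-441))²)) = √(473438 + (-2 + (-11 - 2646)²)) = √(473438 + (-2 + (-2657)²)) = √(473438 + (-2 + 7059649)) = √(473438 + 7059647) = √7533085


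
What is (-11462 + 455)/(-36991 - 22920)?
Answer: 11007/59911 ≈ 0.18372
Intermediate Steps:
(-11462 + 455)/(-36991 - 22920) = -11007/(-59911) = -11007*(-1/59911) = 11007/59911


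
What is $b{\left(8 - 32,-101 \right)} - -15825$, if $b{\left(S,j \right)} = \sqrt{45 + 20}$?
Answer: $15825 + \sqrt{65} \approx 15833.0$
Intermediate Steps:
$b{\left(S,j \right)} = \sqrt{65}$
$b{\left(8 - 32,-101 \right)} - -15825 = \sqrt{65} - -15825 = \sqrt{65} + 15825 = 15825 + \sqrt{65}$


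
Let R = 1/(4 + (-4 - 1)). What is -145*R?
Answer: 145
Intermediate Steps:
R = -1 (R = 1/(4 - 5) = 1/(-1) = -1)
-145*R = -145*(-1) = 145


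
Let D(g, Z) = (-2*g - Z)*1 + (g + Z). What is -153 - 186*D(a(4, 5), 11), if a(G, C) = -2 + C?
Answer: 405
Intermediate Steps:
D(g, Z) = -g (D(g, Z) = (-Z - 2*g)*1 + (Z + g) = (-Z - 2*g) + (Z + g) = -g)
-153 - 186*D(a(4, 5), 11) = -153 - (-186)*(-2 + 5) = -153 - (-186)*3 = -153 - 186*(-3) = -153 + 558 = 405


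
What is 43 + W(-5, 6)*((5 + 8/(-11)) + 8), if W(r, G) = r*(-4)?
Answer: 3173/11 ≈ 288.45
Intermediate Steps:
W(r, G) = -4*r
43 + W(-5, 6)*((5 + 8/(-11)) + 8) = 43 + (-4*(-5))*((5 + 8/(-11)) + 8) = 43 + 20*((5 + 8*(-1/11)) + 8) = 43 + 20*((5 - 8/11) + 8) = 43 + 20*(47/11 + 8) = 43 + 20*(135/11) = 43 + 2700/11 = 3173/11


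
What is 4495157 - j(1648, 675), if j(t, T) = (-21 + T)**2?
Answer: 4067441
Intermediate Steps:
4495157 - j(1648, 675) = 4495157 - (-21 + 675)**2 = 4495157 - 1*654**2 = 4495157 - 1*427716 = 4495157 - 427716 = 4067441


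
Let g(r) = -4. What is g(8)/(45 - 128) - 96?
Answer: -7964/83 ≈ -95.952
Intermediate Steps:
g(8)/(45 - 128) - 96 = -4/(45 - 128) - 96 = -4/(-83) - 96 = -4*(-1/83) - 96 = 4/83 - 96 = -7964/83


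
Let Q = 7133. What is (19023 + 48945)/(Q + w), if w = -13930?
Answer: -67968/6797 ≈ -9.9997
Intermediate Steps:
(19023 + 48945)/(Q + w) = (19023 + 48945)/(7133 - 13930) = 67968/(-6797) = 67968*(-1/6797) = -67968/6797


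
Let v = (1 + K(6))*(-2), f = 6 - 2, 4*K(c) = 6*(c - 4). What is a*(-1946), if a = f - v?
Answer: -23352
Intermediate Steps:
K(c) = -6 + 3*c/2 (K(c) = (6*(c - 4))/4 = (6*(-4 + c))/4 = (-24 + 6*c)/4 = -6 + 3*c/2)
f = 4
v = -8 (v = (1 + (-6 + (3/2)*6))*(-2) = (1 + (-6 + 9))*(-2) = (1 + 3)*(-2) = 4*(-2) = -8)
a = 12 (a = 4 - 1*(-8) = 4 + 8 = 12)
a*(-1946) = 12*(-1946) = -23352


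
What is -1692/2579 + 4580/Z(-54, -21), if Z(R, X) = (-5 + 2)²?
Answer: 11796592/23211 ≈ 508.23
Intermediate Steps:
Z(R, X) = 9 (Z(R, X) = (-3)² = 9)
-1692/2579 + 4580/Z(-54, -21) = -1692/2579 + 4580/9 = 11796592/23211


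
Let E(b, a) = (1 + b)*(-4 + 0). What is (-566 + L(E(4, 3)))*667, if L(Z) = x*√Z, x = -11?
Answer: -377522 - 14674*I*√5 ≈ -3.7752e+5 - 32812.0*I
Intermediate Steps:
E(b, a) = -4 - 4*b (E(b, a) = (1 + b)*(-4) = -4 - 4*b)
L(Z) = -11*√Z
(-566 + L(E(4, 3)))*667 = (-566 - 11*√(-4 - 4*4))*667 = (-566 - 11*√(-4 - 16))*667 = (-566 - 22*I*√5)*667 = -377522 - 14674*I*√5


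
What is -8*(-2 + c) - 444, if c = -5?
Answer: -388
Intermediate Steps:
-8*(-2 + c) - 444 = -8*(-2 - 5) - 444 = -8*(-7) - 444 = 56 - 444 = -388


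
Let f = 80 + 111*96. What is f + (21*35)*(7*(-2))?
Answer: 446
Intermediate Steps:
f = 10736 (f = 80 + 10656 = 10736)
f + (21*35)*(7*(-2)) = 10736 + (21*35)*(7*(-2)) = 10736 + 735*(-14) = 10736 - 10290 = 446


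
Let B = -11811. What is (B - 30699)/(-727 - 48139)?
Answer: 21255/24433 ≈ 0.86993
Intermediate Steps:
(B - 30699)/(-727 - 48139) = (-11811 - 30699)/(-727 - 48139) = -42510/(-48866) = -42510*(-1/48866) = 21255/24433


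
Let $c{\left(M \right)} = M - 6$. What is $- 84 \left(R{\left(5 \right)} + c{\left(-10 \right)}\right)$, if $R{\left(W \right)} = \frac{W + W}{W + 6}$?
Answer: $\frac{13944}{11} \approx 1267.6$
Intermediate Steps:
$c{\left(M \right)} = -6 + M$ ($c{\left(M \right)} = M - 6 = -6 + M$)
$R{\left(W \right)} = \frac{2 W}{6 + W}$
$- 84 \left(R{\left(5 \right)} + c{\left(-10 \right)}\right) = - 84 \left(2 \cdot 5 \frac{1}{6 + 5} - 16\right) = - 84 \left(2 \cdot 5 \cdot \frac{1}{11} - 16\right) = - 84 \left(\frac{10}{11} - 16\right) = \left(-84\right) \left(- \frac{166}{11}\right) = \frac{13944}{11}$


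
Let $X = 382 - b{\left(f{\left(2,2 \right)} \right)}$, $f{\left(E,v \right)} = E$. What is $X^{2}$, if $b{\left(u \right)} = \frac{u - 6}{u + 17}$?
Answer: $\frac{52736644}{361} \approx 1.4609 \cdot 10^{5}$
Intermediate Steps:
$b{\left(u \right)} = \frac{-6 + u}{17 + u}$
$X = \frac{7262}{19}$ ($X = 382 - \frac{-6 + 2}{17 + 2} = 382 - \frac{1}{19} \left(-4\right) = 382 - - \frac{4}{19} = 382 + \frac{4}{19} = \frac{7262}{19} \approx 382.21$)
$X^{2} = \left(\frac{7262}{19}\right)^{2} = \frac{52736644}{361}$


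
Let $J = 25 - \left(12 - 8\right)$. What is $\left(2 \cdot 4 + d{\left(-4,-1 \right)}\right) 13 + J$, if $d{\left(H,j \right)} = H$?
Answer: $73$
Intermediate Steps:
$J = 21$ ($J = 25 - \left(12 - 8\right) = 25 - 4 = 21$)
$\left(2 \cdot 4 + d{\left(-4,-1 \right)}\right) 13 + J = \left(2 \cdot 4 - 4\right) 13 + 21 = \left(8 - 4\right) 13 + 21 = 4 \cdot 13 + 21 = 52 + 21 = 73$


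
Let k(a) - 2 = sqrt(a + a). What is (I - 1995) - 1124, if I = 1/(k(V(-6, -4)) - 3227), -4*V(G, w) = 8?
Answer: -32439565076/10400629 - 2*I/10400629 ≈ -3119.0 - 1.923e-7*I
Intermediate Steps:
V(G, w) = -2 (V(G, w) = -1/4*8 = -2)
k(a) = 2 + sqrt(2)*sqrt(a) (k(a) = 2 + sqrt(a + a) = 2 + sqrt(2*a) = 2 + sqrt(2)*sqrt(a))
I = (-3225 - 2*I)/10400629 (I = 1/((2 + sqrt(2)*sqrt(-2)) - 3227) = 1/((2 + sqrt(2)*(I*sqrt(2))) - 3227) = 1/((2 + 2*I) - 3227) = 1/(-3225 + 2*I) = (-3225 - 2*I)/10400629 ≈ -0.00031008 - 1.923e-7*I)
(I - 1995) - 1124 = ((-3225/10400629 - 2*I/10400629) - 1995) - 1124 = (-20749258080/10400629 - 2*I/10400629) - 1124 = -32439565076/10400629 - 2*I/10400629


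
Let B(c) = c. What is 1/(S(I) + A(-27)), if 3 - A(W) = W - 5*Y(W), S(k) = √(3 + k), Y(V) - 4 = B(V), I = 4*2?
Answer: -85/7214 - √11/7214 ≈ -0.012242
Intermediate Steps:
I = 8
Y(V) = 4 + V
A(W) = 23 + 4*W (A(W) = 3 - (W - 5*(4 + W)) = 3 - (W + (-20 - 5*W)) = 3 - (-20 - 4*W) = 3 + (20 + 4*W) = 23 + 4*W)
1/(S(I) + A(-27)) = 1/(√(3 + 8) + (23 + 4*(-27))) = 1/(√11 + (23 - 108)) = 1/(√11 - 85) = 1/(-85 + √11)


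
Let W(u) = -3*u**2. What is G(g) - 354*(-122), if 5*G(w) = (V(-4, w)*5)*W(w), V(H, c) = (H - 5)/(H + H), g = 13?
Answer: 340941/8 ≈ 42618.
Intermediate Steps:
V(H, c) = (-5 + H)/(2*H) (V(H, c) = (-5 + H)/((2*H)) = (-5 + H)*(1/(2*H)) = (-5 + H)/(2*H))
G(w) = -27*w**2/8 (G(w) = ((((1/2)*(-5 - 4)/(-4))*5)*(-3*w**2))/5 = ((((1/2)*(-1/4)*(-9))*5)*(-3*w**2))/5 = (((9/8)*5)*(-3*w**2))/5 = (45*(-3*w**2)/8)/5 = (-135*w**2/8)/5 = -27*w**2/8)
G(g) - 354*(-122) = -27/8*13**2 - 354*(-122) = -27/8*169 + 43188 = -4563/8 + 43188 = 340941/8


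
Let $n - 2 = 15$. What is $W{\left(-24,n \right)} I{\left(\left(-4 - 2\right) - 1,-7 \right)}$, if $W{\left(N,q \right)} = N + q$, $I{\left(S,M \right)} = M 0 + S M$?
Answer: $-343$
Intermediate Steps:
$n = 17$ ($n = 2 + 15 = 17$)
$I{\left(S,M \right)} = M S$ ($I{\left(S,M \right)} = 0 + M S = M S$)
$W{\left(-24,n \right)} I{\left(\left(-4 - 2\right) - 1,-7 \right)} = \left(-24 + 17\right) \left(- 7 \left(\left(-4 - 2\right) - 1\right)\right) = - 7 \left(- 7 \left(-6 - 1\right)\right) = - 7 \left(\left(-7\right) \left(-7\right)\right) = \left(-7\right) 49 = -343$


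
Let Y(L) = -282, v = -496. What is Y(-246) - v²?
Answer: -246298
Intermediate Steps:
Y(-246) - v² = -282 - 1*(-496)² = -282 - 1*246016 = -282 - 246016 = -246298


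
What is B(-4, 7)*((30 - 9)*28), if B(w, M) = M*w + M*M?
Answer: 12348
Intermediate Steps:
B(w, M) = M**2 + M*w (B(w, M) = M*w + M**2 = M**2 + M*w)
B(-4, 7)*((30 - 9)*28) = (7*(7 - 4))*((30 - 9)*28) = (7*3)*(21*28) = 21*588 = 12348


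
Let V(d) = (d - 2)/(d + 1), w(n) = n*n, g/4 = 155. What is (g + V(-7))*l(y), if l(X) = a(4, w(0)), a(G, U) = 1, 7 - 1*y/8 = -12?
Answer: 1243/2 ≈ 621.50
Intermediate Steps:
g = 620 (g = 4*155 = 620)
y = 152 (y = 56 - 8*(-12) = 56 + 96 = 152)
w(n) = n**2
V(d) = (-2 + d)/(1 + d)
l(X) = 1
(g + V(-7))*l(y) = (620 + (-2 - 7)/(1 - 7))*1 = (620 - 9/(-6))*1 = (620 - 1/6*(-9))*1 = (620 + 3/2)*1 = (1243/2)*1 = 1243/2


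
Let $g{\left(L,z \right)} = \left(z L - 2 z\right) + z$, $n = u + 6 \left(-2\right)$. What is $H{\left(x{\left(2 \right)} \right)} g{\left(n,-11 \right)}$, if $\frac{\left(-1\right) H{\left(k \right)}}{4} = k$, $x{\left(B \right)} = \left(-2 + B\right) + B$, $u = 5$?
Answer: $-704$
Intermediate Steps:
$n = -7$ ($n = 5 + 6 \left(-2\right) = 5 - 12 = -7$)
$g{\left(L,z \right)} = - z + L z$ ($g{\left(L,z \right)} = \left(L z - 2 z\right) + z = \left(- 2 z + L z\right) + z = - z + L z$)
$x{\left(B \right)} = -2 + 2 B$
$H{\left(k \right)} = - 4 k$
$H{\left(x{\left(2 \right)} \right)} g{\left(n,-11 \right)} = - 4 \left(-2 + 2 \cdot 2\right) \left(- 11 \left(-1 - 7\right)\right) = - 4 \left(-2 + 4\right) \left(\left(-11\right) \left(-8\right)\right) = \left(-4\right) 2 \cdot 88 = \left(-8\right) 88 = -704$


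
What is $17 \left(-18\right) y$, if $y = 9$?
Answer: $-2754$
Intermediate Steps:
$17 \left(-18\right) y = 17 \left(-18\right) 9 = \left(-306\right) 9 = -2754$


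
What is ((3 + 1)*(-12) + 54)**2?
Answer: 36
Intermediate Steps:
((3 + 1)*(-12) + 54)**2 = (4*(-12) + 54)**2 = (-48 + 54)**2 = 6**2 = 36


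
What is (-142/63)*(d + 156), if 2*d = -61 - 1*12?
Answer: -16969/63 ≈ -269.35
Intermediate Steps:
d = -73/2 (d = (-61 - 1*12)/2 = (-61 - 12)/2 = (½)*(-73) = -73/2 ≈ -36.500)
(-142/63)*(d + 156) = (-142/63)*(-73/2 + 156) = -142*1/63*(239/2) = -142/63*239/2 = -16969/63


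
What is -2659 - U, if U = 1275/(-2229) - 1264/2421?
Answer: -4781049100/1798803 ≈ -2657.9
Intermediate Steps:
U = -1968077/1798803 (U = 1275*(-1/2229) - 1264*1/2421 = -425/743 - 1264/2421 = -1968077/1798803 ≈ -1.0941)
-2659 - U = -2659 - 1*(-1968077/1798803) = -2659 + 1968077/1798803 = -4781049100/1798803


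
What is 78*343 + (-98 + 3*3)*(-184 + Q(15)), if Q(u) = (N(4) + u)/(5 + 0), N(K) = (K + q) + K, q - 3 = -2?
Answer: 213514/5 ≈ 42703.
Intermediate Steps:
q = 1 (q = 3 - 2 = 1)
N(K) = 1 + 2*K (N(K) = (K + 1) + K = (1 + K) + K = 1 + 2*K)
Q(u) = 9/5 + u/5 (Q(u) = ((1 + 2*4) + u)/(5 + 0) = ((1 + 8) + u)/5 = (9 + u)*(⅕) = 9/5 + u/5)
78*343 + (-98 + 3*3)*(-184 + Q(15)) = 78*343 + (-98 + 3*3)*(-184 + (9/5 + (⅕)*15)) = 26754 + (-98 + 9)*(-184 + (9/5 + 3)) = 26754 - 89*(-184 + 24/5) = 26754 - 89*(-896/5) = 26754 + 79744/5 = 213514/5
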